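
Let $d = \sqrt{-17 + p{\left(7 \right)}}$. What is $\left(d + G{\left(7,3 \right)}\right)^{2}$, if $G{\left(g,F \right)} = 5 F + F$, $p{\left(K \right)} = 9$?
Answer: $316 + 72 i \sqrt{2} \approx 316.0 + 101.82 i$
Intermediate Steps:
$G{\left(g,F \right)} = 6 F$
$d = 2 i \sqrt{2}$ ($d = \sqrt{-17 + 9} = \sqrt{-8} = 2 i \sqrt{2} \approx 2.8284 i$)
$\left(d + G{\left(7,3 \right)}\right)^{2} = \left(2 i \sqrt{2} + 6 \cdot 3\right)^{2} = \left(2 i \sqrt{2} + 18\right)^{2} = \left(18 + 2 i \sqrt{2}\right)^{2}$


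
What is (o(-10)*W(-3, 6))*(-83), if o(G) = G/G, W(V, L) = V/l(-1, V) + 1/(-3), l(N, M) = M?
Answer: -166/3 ≈ -55.333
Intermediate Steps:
W(V, L) = ⅔ (W(V, L) = V/V + 1/(-3) = 1 + 1*(-⅓) = 1 - ⅓ = ⅔)
o(G) = 1
(o(-10)*W(-3, 6))*(-83) = (1*(⅔))*(-83) = (⅔)*(-83) = -166/3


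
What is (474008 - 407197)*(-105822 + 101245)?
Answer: -305793947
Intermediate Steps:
(474008 - 407197)*(-105822 + 101245) = 66811*(-4577) = -305793947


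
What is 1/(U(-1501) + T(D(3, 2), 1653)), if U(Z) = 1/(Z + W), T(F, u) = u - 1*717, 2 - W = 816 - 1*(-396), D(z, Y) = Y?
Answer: 2711/2537495 ≈ 0.0010684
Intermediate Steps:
W = -1210 (W = 2 - (816 - 1*(-396)) = 2 - (816 + 396) = 2 - 1*1212 = 2 - 1212 = -1210)
T(F, u) = -717 + u (T(F, u) = u - 717 = -717 + u)
U(Z) = 1/(-1210 + Z) (U(Z) = 1/(Z - 1210) = 1/(-1210 + Z))
1/(U(-1501) + T(D(3, 2), 1653)) = 1/(1/(-1210 - 1501) + (-717 + 1653)) = 1/(1/(-2711) + 936) = 1/(-1/2711 + 936) = 1/(2537495/2711) = 2711/2537495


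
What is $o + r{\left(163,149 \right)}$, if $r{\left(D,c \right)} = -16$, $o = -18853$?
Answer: $-18869$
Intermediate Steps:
$o + r{\left(163,149 \right)} = -18853 - 16 = -18869$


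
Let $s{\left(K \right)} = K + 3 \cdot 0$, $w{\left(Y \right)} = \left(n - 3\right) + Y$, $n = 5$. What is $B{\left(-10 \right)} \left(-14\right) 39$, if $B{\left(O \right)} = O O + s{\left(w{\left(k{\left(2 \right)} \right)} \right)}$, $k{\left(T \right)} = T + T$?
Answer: $-57876$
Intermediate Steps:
$k{\left(T \right)} = 2 T$
$w{\left(Y \right)} = 2 + Y$ ($w{\left(Y \right)} = \left(5 - 3\right) + Y = 2 + Y$)
$s{\left(K \right)} = K$ ($s{\left(K \right)} = K + 0 = K$)
$B{\left(O \right)} = 6 + O^{2}$ ($B{\left(O \right)} = O O + \left(2 + 2 \cdot 2\right) = O^{2} + \left(2 + 4\right) = O^{2} + 6 = 6 + O^{2}$)
$B{\left(-10 \right)} \left(-14\right) 39 = \left(6 + \left(-10\right)^{2}\right) \left(-14\right) 39 = \left(6 + 100\right) \left(-14\right) 39 = 106 \left(-14\right) 39 = \left(-1484\right) 39 = -57876$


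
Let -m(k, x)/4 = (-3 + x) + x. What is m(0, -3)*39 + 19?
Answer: 1423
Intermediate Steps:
m(k, x) = 12 - 8*x (m(k, x) = -4*((-3 + x) + x) = -4*(-3 + 2*x) = 12 - 8*x)
m(0, -3)*39 + 19 = (12 - 8*(-3))*39 + 19 = (12 + 24)*39 + 19 = 36*39 + 19 = 1404 + 19 = 1423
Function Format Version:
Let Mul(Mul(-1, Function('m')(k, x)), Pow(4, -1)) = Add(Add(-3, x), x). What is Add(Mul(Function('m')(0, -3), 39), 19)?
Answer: 1423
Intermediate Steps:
Function('m')(k, x) = Add(12, Mul(-8, x)) (Function('m')(k, x) = Mul(-4, Add(Add(-3, x), x)) = Mul(-4, Add(-3, Mul(2, x))) = Add(12, Mul(-8, x)))
Add(Mul(Function('m')(0, -3), 39), 19) = Add(Mul(Add(12, Mul(-8, -3)), 39), 19) = Add(Mul(Add(12, 24), 39), 19) = Add(Mul(36, 39), 19) = Add(1404, 19) = 1423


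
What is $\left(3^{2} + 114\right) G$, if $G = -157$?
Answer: $-19311$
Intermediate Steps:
$\left(3^{2} + 114\right) G = \left(3^{2} + 114\right) \left(-157\right) = \left(9 + 114\right) \left(-157\right) = 123 \left(-157\right) = -19311$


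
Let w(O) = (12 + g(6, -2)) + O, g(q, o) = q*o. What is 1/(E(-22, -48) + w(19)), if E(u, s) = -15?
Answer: 1/4 ≈ 0.25000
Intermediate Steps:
g(q, o) = o*q
w(O) = O (w(O) = (12 - 2*6) + O = (12 - 12) + O = 0 + O = O)
1/(E(-22, -48) + w(19)) = 1/(-15 + 19) = 1/4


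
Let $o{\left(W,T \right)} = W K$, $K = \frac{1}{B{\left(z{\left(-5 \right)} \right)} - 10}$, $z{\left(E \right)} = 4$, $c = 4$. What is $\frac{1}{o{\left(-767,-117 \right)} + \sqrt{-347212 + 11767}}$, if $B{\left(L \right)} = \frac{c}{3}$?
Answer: $\frac{118}{457703} - \frac{4 i \sqrt{335445}}{1373109} \approx 0.00025781 - 0.0016872 i$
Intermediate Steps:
$B{\left(L \right)} = \frac{4}{3}$
$K = - \frac{3}{26}$ ($K = \frac{1}{\frac{4}{3} - 10} = \frac{1}{- \frac{26}{3}} = - \frac{3}{26} \approx -0.11538$)
$o{\left(W,T \right)} = - \frac{3 W}{26}$ ($o{\left(W,T \right)} = W \left(- \frac{3}{26}\right) = - \frac{3 W}{26}$)
$\frac{1}{o{\left(-767,-117 \right)} + \sqrt{-347212 + 11767}} = \frac{1}{\left(- \frac{3}{26}\right) \left(-767\right) + \sqrt{-347212 + 11767}} = \frac{1}{\frac{177}{2} + \sqrt{-335445}} = \frac{1}{\frac{177}{2} + i \sqrt{335445}}$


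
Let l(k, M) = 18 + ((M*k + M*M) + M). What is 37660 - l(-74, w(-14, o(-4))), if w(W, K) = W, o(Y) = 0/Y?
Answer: 36424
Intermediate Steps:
o(Y) = 0
l(k, M) = 18 + M + M**2 + M*k (l(k, M) = 18 + ((M*k + M**2) + M) = 18 + ((M**2 + M*k) + M) = 18 + (M + M**2 + M*k) = 18 + M + M**2 + M*k)
37660 - l(-74, w(-14, o(-4))) = 37660 - (18 - 14 + (-14)**2 - 14*(-74)) = 37660 - (18 - 14 + 196 + 1036) = 37660 - 1*1236 = 37660 - 1236 = 36424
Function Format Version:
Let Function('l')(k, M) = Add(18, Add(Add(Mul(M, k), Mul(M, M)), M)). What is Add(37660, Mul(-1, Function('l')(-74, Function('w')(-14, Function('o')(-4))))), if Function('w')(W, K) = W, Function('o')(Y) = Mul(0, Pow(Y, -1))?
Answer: 36424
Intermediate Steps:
Function('o')(Y) = 0
Function('l')(k, M) = Add(18, M, Pow(M, 2), Mul(M, k)) (Function('l')(k, M) = Add(18, Add(Add(Mul(M, k), Pow(M, 2)), M)) = Add(18, Add(Add(Pow(M, 2), Mul(M, k)), M)) = Add(18, Add(M, Pow(M, 2), Mul(M, k))) = Add(18, M, Pow(M, 2), Mul(M, k)))
Add(37660, Mul(-1, Function('l')(-74, Function('w')(-14, Function('o')(-4))))) = Add(37660, Mul(-1, Add(18, -14, Pow(-14, 2), Mul(-14, -74)))) = Add(37660, Mul(-1, Add(18, -14, 196, 1036))) = Add(37660, Mul(-1, 1236)) = Add(37660, -1236) = 36424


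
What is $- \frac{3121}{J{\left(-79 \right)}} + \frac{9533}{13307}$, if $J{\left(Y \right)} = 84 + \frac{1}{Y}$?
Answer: $- \frac{3217709158}{88291945} \approx -36.444$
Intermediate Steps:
$- \frac{3121}{J{\left(-79 \right)}} + \frac{9533}{13307} = - \frac{3121}{84 + \frac{1}{-79}} + \frac{9533}{13307} = - \frac{3121}{84 - \frac{1}{79}} + 9533 \cdot \frac{1}{13307} = - \frac{3121}{\frac{6635}{79}} + \frac{9533}{13307} = \left(-3121\right) \frac{79}{6635} + \frac{9533}{13307} = - \frac{246559}{6635} + \frac{9533}{13307} = - \frac{3217709158}{88291945}$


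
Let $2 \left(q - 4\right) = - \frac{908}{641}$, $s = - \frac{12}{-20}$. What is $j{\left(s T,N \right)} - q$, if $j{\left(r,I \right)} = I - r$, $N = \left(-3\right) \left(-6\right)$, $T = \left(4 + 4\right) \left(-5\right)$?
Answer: $\frac{24812}{641} \approx 38.708$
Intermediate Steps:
$s = \frac{3}{5}$ ($s = \left(-12\right) \left(- \frac{1}{20}\right) = \frac{3}{5} \approx 0.6$)
$q = \frac{2110}{641}$ ($q = 4 + \frac{\left(-908\right) \frac{1}{641}}{2} = 4 + \frac{1}{2} \left(- \frac{908}{641}\right) = 4 - \frac{454}{641} = \frac{2110}{641} \approx 3.2917$)
$T = -40$ ($T = 8 \left(-5\right) = -40$)
$N = 18$
$j{\left(s T,N \right)} - q = \left(18 - \frac{3}{5} \left(-40\right)\right) - \frac{2110}{641} = \left(18 - -24\right) - \frac{2110}{641} = \left(18 + 24\right) - \frac{2110}{641} = 42 - \frac{2110}{641} = \frac{24812}{641}$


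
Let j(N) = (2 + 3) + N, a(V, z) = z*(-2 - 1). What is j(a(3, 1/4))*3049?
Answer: 51833/4 ≈ 12958.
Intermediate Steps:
a(V, z) = -3*z (a(V, z) = z*(-3) = -3*z)
j(N) = 5 + N
j(a(3, 1/4))*3049 = (5 - 3/4)*3049 = (5 - 3*¼)*3049 = (5 - ¾)*3049 = (17/4)*3049 = 51833/4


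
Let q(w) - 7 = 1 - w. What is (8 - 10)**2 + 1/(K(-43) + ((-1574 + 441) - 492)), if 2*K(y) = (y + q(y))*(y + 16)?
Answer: 6931/1733 ≈ 3.9994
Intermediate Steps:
q(w) = 8 - w (q(w) = 7 + (1 - w) = 8 - w)
K(y) = 64 + 4*y (K(y) = ((y + (8 - y))*(y + 16))/2 = (8*(16 + y))/2 = (128 + 8*y)/2 = 64 + 4*y)
(8 - 10)**2 + 1/(K(-43) + ((-1574 + 441) - 492)) = (8 - 10)**2 + 1/((64 + 4*(-43)) + ((-1574 + 441) - 492)) = (-2)**2 + 1/((64 - 172) + (-1133 - 492)) = 4 + 1/(-108 - 1625) = 4 + 1/(-1733) = 4 - 1/1733 = 6931/1733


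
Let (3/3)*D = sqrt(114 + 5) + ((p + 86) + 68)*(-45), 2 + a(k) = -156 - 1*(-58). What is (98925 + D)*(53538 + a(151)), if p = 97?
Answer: 4682771940 + 53438*sqrt(119) ≈ 4.6834e+9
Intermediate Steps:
a(k) = -100 (a(k) = -2 + (-156 - 1*(-58)) = -2 + (-156 + 58) = -2 - 98 = -100)
D = -11295 + sqrt(119) (D = sqrt(114 + 5) + ((97 + 86) + 68)*(-45) = sqrt(119) + (183 + 68)*(-45) = sqrt(119) + 251*(-45) = sqrt(119) - 11295 = -11295 + sqrt(119) ≈ -11284.)
(98925 + D)*(53538 + a(151)) = (98925 + (-11295 + sqrt(119)))*(53538 - 100) = (87630 + sqrt(119))*53438 = 4682771940 + 53438*sqrt(119)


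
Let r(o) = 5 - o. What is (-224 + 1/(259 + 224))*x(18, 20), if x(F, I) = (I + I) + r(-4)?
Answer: -757337/69 ≈ -10976.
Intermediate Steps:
x(F, I) = 9 + 2*I (x(F, I) = (I + I) + (5 - 1*(-4)) = 2*I + (5 + 4) = 2*I + 9 = 9 + 2*I)
(-224 + 1/(259 + 224))*x(18, 20) = (-224 + 1/(259 + 224))*(9 + 2*20) = (-224 + 1/483)*(9 + 40) = (-224 + 1/483)*49 = -108191/483*49 = -757337/69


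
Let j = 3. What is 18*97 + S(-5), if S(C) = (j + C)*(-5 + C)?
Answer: 1766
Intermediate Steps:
S(C) = (-5 + C)*(3 + C) (S(C) = (3 + C)*(-5 + C) = (-5 + C)*(3 + C))
18*97 + S(-5) = 18*97 + (-15 + (-5)**2 - 2*(-5)) = 1746 + (-15 + 25 + 10) = 1746 + 20 = 1766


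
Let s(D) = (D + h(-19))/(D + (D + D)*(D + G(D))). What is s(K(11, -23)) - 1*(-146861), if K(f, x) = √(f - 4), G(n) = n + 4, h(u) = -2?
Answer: 4552674/31 + 46*√7/217 ≈ 1.4686e+5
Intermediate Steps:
G(n) = 4 + n
K(f, x) = √(-4 + f)
s(D) = (-2 + D)/(D + 2*D*(4 + 2*D)) (s(D) = (D - 2)/(D + (D + D)*(D + (4 + D))) = (-2 + D)/(D + (2*D)*(4 + 2*D)) = (-2 + D)/(D + 2*D*(4 + 2*D)))
s(K(11, -23)) - 1*(-146861) = (-2 + √(-4 + 11))/((√(-4 + 11))*(9 + 4*√(-4 + 11))) - 1*(-146861) = (-2 + √7)/((√7)*(9 + 4*√7)) + 146861 = (√7/7)*(-2 + √7)/(9 + 4*√7) + 146861 = √7*(-2 + √7)/(7*(9 + 4*√7)) + 146861 = 146861 + √7*(-2 + √7)/(7*(9 + 4*√7))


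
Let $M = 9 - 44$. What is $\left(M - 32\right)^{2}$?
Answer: $4489$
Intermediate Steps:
$M = -35$ ($M = 9 - 44 = -35$)
$\left(M - 32\right)^{2} = \left(-35 - 32\right)^{2} = \left(-67\right)^{2} = 4489$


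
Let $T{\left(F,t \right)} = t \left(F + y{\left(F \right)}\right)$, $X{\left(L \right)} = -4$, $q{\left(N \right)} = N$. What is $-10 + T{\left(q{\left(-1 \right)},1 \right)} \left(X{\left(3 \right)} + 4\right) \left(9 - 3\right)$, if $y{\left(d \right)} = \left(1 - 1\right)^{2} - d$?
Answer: $-10$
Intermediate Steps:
$y{\left(d \right)} = - d$ ($y{\left(d \right)} = 0^{2} - d = 0 - d = - d$)
$T{\left(F,t \right)} = 0$ ($T{\left(F,t \right)} = t \left(F - F\right) = t 0 = 0$)
$-10 + T{\left(q{\left(-1 \right)},1 \right)} \left(X{\left(3 \right)} + 4\right) \left(9 - 3\right) = -10 + 0 \left(-4 + 4\right) \left(9 - 3\right) = -10 + 0 \cdot 0 \cdot 6 = -10 + 0 \cdot 0 = -10 + 0 = -10$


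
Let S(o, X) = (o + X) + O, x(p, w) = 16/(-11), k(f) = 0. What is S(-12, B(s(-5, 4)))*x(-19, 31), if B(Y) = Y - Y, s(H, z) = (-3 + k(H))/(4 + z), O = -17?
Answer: 464/11 ≈ 42.182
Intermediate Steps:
x(p, w) = -16/11 (x(p, w) = 16*(-1/11) = -16/11)
s(H, z) = -3/(4 + z) (s(H, z) = (-3 + 0)/(4 + z) = -3/(4 + z))
B(Y) = 0
S(o, X) = -17 + X + o (S(o, X) = (o + X) - 17 = (X + o) - 17 = -17 + X + o)
S(-12, B(s(-5, 4)))*x(-19, 31) = (-17 + 0 - 12)*(-16/11) = -29*(-16/11) = 464/11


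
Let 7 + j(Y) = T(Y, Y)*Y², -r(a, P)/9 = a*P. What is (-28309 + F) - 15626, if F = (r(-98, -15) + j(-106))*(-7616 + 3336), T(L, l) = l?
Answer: 5154158905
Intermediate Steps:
r(a, P) = -9*P*a (r(a, P) = -9*a*P = -9*P*a)
j(Y) = -7 + Y³ (j(Y) = -7 + Y*Y² = -7 + Y³)
F = 5154202840 (F = (-9*(-15)*(-98) + (-7 + (-106)³))*(-7616 + 3336) = (-13230 + (-7 - 1191016))*(-4280) = (-13230 - 1191023)*(-4280) = -1204253*(-4280) = 5154202840)
(-28309 + F) - 15626 = (-28309 + 5154202840) - 15626 = 5154174531 - 15626 = 5154158905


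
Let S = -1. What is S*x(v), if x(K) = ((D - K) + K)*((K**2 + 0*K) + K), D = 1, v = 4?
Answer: -20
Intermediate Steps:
x(K) = K + K**2 (x(K) = ((1 - K) + K)*((K**2 + 0*K) + K) = 1*((K**2 + 0) + K) = 1*(K**2 + K) = 1*(K + K**2) = K + K**2)
S*x(v) = -4*(1 + 4) = -4*5 = -1*20 = -20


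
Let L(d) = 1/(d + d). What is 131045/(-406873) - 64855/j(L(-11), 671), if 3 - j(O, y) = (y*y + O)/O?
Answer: -1324428311095/4030200754392 ≈ -0.32863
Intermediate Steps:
L(d) = 1/(2*d)
j(O, y) = 3 - (O + y²)/O (j(O, y) = 3 - (y*y + O)/O = 3 - (y² + O)/O = 3 - (O + y²)/O)
131045/(-406873) - 64855/j(L(-11), 671) = 131045/(-406873) - 64855/(2 - 1*671²/(½)/(-11)) = 131045*(-1/406873) - 64855/(2 - 1*450241/(½)*(-1/11)) = -131045/406873 - 64855/(2 - 1*450241/(-1/22)) = -131045/406873 - 64855/(2 - 1*(-22)*450241) = -131045/406873 - 64855/(2 + 9905302) = -131045/406873 - 64855/9905304 = -1324428311095/4030200754392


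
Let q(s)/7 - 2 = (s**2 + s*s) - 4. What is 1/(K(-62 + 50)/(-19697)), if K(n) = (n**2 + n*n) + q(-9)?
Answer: -19697/1408 ≈ -13.989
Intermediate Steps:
q(s) = -14 + 14*s**2 (q(s) = 14 + 7*((s**2 + s*s) - 4) = 14 + 7*((s**2 + s**2) - 4) = 14 + 7*(2*s**2 - 4) = 14 + 7*(-4 + 2*s**2) = 14 + (-28 + 14*s**2) = -14 + 14*s**2)
K(n) = 1120 + 2*n**2 (K(n) = (n**2 + n*n) + (-14 + 14*(-9)**2) = (n**2 + n**2) + (-14 + 14*81) = 2*n**2 + (-14 + 1134) = 2*n**2 + 1120 = 1120 + 2*n**2)
1/(K(-62 + 50)/(-19697)) = 1/((1120 + 2*(-62 + 50)**2)/(-19697)) = 1/((1120 + 2*(-12)**2)*(-1/19697)) = 1/((1120 + 2*144)*(-1/19697)) = 1/((1120 + 288)*(-1/19697)) = 1/(1408*(-1/19697)) = 1/(-1408/19697) = -19697/1408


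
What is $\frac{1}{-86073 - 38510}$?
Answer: $- \frac{1}{124583} \approx -8.0268 \cdot 10^{-6}$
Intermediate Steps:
$\frac{1}{-86073 - 38510} = \frac{1}{-124583} = - \frac{1}{124583}$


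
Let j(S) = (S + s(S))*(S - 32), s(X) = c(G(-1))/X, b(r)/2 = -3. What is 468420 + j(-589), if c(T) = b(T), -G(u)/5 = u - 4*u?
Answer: 491333595/589 ≈ 8.3418e+5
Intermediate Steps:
G(u) = 15*u (G(u) = -5*(u - 4*u) = -(-15)*u = 15*u)
b(r) = -6 (b(r) = 2*(-3) = -6)
c(T) = -6
s(X) = -6/X
j(S) = (-32 + S)*(S - 6/S) (j(S) = (S - 6/S)*(S - 32) = (S - 6/S)*(-32 + S) = (-32 + S)*(S - 6/S))
468420 + j(-589) = 468420 + (-6 + (-589)² - 32*(-589) + 192/(-589)) = 468420 + (-6 + 346921 + 18848 + 192*(-1/589)) = 468420 + (-6 + 346921 + 18848 - 192/589) = 468420 + 215434215/589 = 491333595/589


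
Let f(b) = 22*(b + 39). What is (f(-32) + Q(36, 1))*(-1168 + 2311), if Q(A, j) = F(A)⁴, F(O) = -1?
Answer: 177165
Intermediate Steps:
f(b) = 858 + 22*b (f(b) = 22*(39 + b) = 858 + 22*b)
Q(A, j) = 1 (Q(A, j) = (-1)⁴ = 1)
(f(-32) + Q(36, 1))*(-1168 + 2311) = ((858 + 22*(-32)) + 1)*(-1168 + 2311) = ((858 - 704) + 1)*1143 = (154 + 1)*1143 = 155*1143 = 177165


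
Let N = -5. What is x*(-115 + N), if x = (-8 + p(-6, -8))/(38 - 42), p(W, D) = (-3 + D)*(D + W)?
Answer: 4380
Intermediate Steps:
x = -73/2 (x = (-8 + ((-8)² - 3*(-8) - 3*(-6) - 8*(-6)))/(38 - 42) = (-8 + (64 + 24 + 18 + 48))/(-4) = (-8 + 154)*(-¼) = 146*(-¼) = -73/2 ≈ -36.500)
x*(-115 + N) = -73*(-115 - 5)/2 = -73/2*(-120) = 4380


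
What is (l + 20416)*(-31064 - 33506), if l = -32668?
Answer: 791111640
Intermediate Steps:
(l + 20416)*(-31064 - 33506) = (-32668 + 20416)*(-31064 - 33506) = -12252*(-64570) = 791111640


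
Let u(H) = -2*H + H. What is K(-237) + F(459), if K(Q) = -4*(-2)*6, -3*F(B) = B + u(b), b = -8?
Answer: -323/3 ≈ -107.67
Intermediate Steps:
u(H) = -H
F(B) = -8/3 - B/3 (F(B) = -(B - 1*(-8))/3 = -(B + 8)/3 = -(8 + B)/3 = -8/3 - B/3)
K(Q) = 48 (K(Q) = 8*6 = 48)
K(-237) + F(459) = 48 + (-8/3 - ⅓*459) = 48 + (-8/3 - 153) = 48 - 467/3 = -323/3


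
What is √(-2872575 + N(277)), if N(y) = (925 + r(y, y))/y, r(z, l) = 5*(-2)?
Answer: 2*I*√55102388430/277 ≈ 1694.9*I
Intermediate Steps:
r(z, l) = -10
N(y) = 915/y (N(y) = (925 - 10)/y = 915/y)
√(-2872575 + N(277)) = √(-2872575 + 915/277) = √(-795702360/277) = 2*I*√55102388430/277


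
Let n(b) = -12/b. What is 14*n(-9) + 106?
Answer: 374/3 ≈ 124.67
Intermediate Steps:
14*n(-9) + 106 = 14*(-12/(-9)) + 106 = 14*(-12*(-⅑)) + 106 = 14*(4/3) + 106 = 56/3 + 106 = 374/3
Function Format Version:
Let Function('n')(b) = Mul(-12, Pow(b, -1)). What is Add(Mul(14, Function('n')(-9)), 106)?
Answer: Rational(374, 3) ≈ 124.67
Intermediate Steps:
Add(Mul(14, Function('n')(-9)), 106) = Add(Mul(14, Mul(-12, Pow(-9, -1))), 106) = Add(Mul(14, Mul(-12, Rational(-1, 9))), 106) = Add(Mul(14, Rational(4, 3)), 106) = Add(Rational(56, 3), 106) = Rational(374, 3)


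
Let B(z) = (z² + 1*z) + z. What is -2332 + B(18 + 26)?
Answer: -308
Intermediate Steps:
B(z) = z² + 2*z (B(z) = (z² + z) + z = (z + z²) + z = z² + 2*z)
-2332 + B(18 + 26) = -2332 + (18 + 26)*(2 + (18 + 26)) = -2332 + 44*(2 + 44) = -2332 + 44*46 = -2332 + 2024 = -308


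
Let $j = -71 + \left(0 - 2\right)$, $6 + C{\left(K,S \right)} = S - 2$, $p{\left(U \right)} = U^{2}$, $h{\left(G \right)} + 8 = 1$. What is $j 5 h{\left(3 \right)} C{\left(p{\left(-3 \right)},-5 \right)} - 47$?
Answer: $-33262$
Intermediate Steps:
$h{\left(G \right)} = -7$ ($h{\left(G \right)} = -8 + 1 = -7$)
$C{\left(K,S \right)} = -8 + S$ ($C{\left(K,S \right)} = -6 + \left(S - 2\right) = -6 + \left(-2 + S\right) = -8 + S$)
$j = -73$ ($j = -71 + \left(0 - 2\right) = -71 - 2 = -73$)
$j 5 h{\left(3 \right)} C{\left(p{\left(-3 \right)},-5 \right)} - 47 = - 73 \cdot 5 \left(-7\right) \left(-8 - 5\right) - 47 = - 73 \left(\left(-35\right) \left(-13\right)\right) - 47 = \left(-73\right) 455 - 47 = -33215 - 47 = -33262$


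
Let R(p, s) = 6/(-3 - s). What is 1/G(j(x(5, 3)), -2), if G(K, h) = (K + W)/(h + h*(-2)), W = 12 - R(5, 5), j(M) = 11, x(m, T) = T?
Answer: 8/95 ≈ 0.084211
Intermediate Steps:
W = 51/4 (W = 12 - (-6)/(3 + 5) = 12 - (-6)/8 = 12 - 1*(-¾) = 12 + ¾ = 51/4 ≈ 12.750)
G(K, h) = -(51/4 + K)/h (G(K, h) = (K + 51/4)/(h + h*(-2)) = (51/4 + K)/(h - 2*h) = (51/4 + K)/((-h)) = (51/4 + K)*(-1/h) = -(51/4 + K)/h)
1/G(j(x(5, 3)), -2) = 1/((-51/4 - 1*11)/(-2)) = 1/(-(-51/4 - 11)/2) = 1/(-½*(-95/4)) = 1/(95/8) = 8/95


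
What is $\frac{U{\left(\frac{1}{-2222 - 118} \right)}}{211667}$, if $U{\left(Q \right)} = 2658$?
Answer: $\frac{2658}{211667} \approx 0.012557$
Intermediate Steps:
$\frac{U{\left(\frac{1}{-2222 - 118} \right)}}{211667} = \frac{2658}{211667}$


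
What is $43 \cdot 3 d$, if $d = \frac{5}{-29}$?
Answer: $- \frac{645}{29} \approx -22.241$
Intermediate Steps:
$d = - \frac{5}{29}$ ($d = 5 \left(- \frac{1}{29}\right) = - \frac{5}{29} \approx -0.17241$)
$43 \cdot 3 d = 43 \cdot 3 \left(- \frac{5}{29}\right) = 129 \left(- \frac{5}{29}\right) = - \frac{645}{29}$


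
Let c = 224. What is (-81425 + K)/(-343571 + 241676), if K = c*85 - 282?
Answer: 20889/33965 ≈ 0.61502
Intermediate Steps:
K = 18758 (K = 224*85 - 282 = 19040 - 282 = 18758)
(-81425 + K)/(-343571 + 241676) = (-81425 + 18758)/(-343571 + 241676) = -62667/(-101895) = -62667*(-1/101895) = 20889/33965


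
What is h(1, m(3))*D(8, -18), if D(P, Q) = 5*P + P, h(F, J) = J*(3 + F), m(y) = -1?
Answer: -192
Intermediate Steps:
D(P, Q) = 6*P
h(1, m(3))*D(8, -18) = (-(3 + 1))*(6*8) = -1*4*48 = -4*48 = -192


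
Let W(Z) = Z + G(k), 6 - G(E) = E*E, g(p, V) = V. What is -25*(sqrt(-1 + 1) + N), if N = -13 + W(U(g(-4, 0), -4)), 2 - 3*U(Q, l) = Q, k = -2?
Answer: 775/3 ≈ 258.33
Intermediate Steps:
G(E) = 6 - E**2 (G(E) = 6 - E*E = 6 - E**2)
U(Q, l) = 2/3 - Q/3
W(Z) = 2 + Z (W(Z) = Z + (6 - 1*(-2)**2) = Z + (6 - 1*4) = Z + (6 - 4) = Z + 2 = 2 + Z)
N = -31/3 (N = -13 + (2 + (2/3 - 1/3*0)) = -13 + (2 + (2/3 + 0)) = -13 + (2 + 2/3) = -13 + 8/3 = -31/3 ≈ -10.333)
-25*(sqrt(-1 + 1) + N) = -25*(sqrt(-1 + 1) - 31/3) = -25*(sqrt(0) - 31/3) = -25*(0 - 31/3) = -25*(-31/3) = 775/3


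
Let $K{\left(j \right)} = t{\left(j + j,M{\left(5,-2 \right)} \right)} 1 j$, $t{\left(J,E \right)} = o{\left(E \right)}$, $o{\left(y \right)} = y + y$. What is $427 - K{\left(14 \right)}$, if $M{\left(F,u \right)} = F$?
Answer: $287$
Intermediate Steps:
$o{\left(y \right)} = 2 y$
$t{\left(J,E \right)} = 2 E$
$K{\left(j \right)} = 10 j$ ($K{\left(j \right)} = 2 \cdot 5 \cdot 1 j = 10 \cdot 1 j = 10 j$)
$427 - K{\left(14 \right)} = 427 - 10 \cdot 14 = 427 - 140 = 287$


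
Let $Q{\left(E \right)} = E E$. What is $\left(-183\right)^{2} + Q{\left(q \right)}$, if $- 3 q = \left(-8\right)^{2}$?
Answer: $\frac{305497}{9} \approx 33944.0$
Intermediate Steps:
$q = - \frac{64}{3}$ ($q = - \frac{\left(-8\right)^{2}}{3} = \left(- \frac{1}{3}\right) 64 = - \frac{64}{3} \approx -21.333$)
$Q{\left(E \right)} = E^{2}$
$\left(-183\right)^{2} + Q{\left(q \right)} = \left(-183\right)^{2} + \left(- \frac{64}{3}\right)^{2} = 33489 + \frac{4096}{9} = \frac{305497}{9}$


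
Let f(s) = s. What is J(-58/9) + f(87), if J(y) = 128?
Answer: 215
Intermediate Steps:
J(-58/9) + f(87) = 128 + 87 = 215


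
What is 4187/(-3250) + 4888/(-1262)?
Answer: -10584997/2050750 ≈ -5.1615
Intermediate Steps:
4187/(-3250) + 4888/(-1262) = 4187*(-1/3250) + 4888*(-1/1262) = -4187/3250 - 2444/631 = -10584997/2050750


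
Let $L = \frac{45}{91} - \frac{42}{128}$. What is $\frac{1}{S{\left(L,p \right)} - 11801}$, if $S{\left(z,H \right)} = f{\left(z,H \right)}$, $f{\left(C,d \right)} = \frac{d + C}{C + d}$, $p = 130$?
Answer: $- \frac{1}{11800} \approx -8.4746 \cdot 10^{-5}$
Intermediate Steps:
$L = \frac{969}{5824}$ ($L = 45 \cdot \frac{1}{91} - \frac{21}{64} = \frac{45}{91} - \frac{21}{64} = \frac{969}{5824} \approx 0.16638$)
$f{\left(C,d \right)} = 1$ ($f{\left(C,d \right)} = \frac{C + d}{C + d} = 1$)
$S{\left(z,H \right)} = 1$
$\frac{1}{S{\left(L,p \right)} - 11801} = \frac{1}{1 - 11801} = \frac{1}{-11800} = - \frac{1}{11800}$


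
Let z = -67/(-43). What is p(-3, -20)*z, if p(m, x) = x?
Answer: -1340/43 ≈ -31.163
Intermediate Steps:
z = 67/43 (z = -67*(-1/43) = 67/43 ≈ 1.5581)
p(-3, -20)*z = -20*67/43 = -1340/43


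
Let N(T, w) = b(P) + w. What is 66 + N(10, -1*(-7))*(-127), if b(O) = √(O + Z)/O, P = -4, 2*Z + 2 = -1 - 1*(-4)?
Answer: -823 + 127*I*√14/8 ≈ -823.0 + 59.399*I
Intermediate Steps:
Z = ½ (Z = -1 + (-1 - 1*(-4))/2 = -1 + (-1 + 4)/2 = -1 + (½)*3 = -1 + 3/2 = ½ ≈ 0.50000)
b(O) = √(½ + O)/O (b(O) = √(O + ½)/O = √(½ + O)/O)
N(T, w) = w - I*√14/8 (N(T, w) = (½)*√(2 + 4*(-4))/(-4) + w = (½)*(-¼)*√(2 - 16) + w = (½)*(-¼)*√(-14) + w = (½)*(-¼)*(I*√14) + w = -I*√14/8 + w = w - I*√14/8)
66 + N(10, -1*(-7))*(-127) = 66 + (-1*(-7) - I*√14/8)*(-127) = 66 + (7 - I*√14/8)*(-127) = 66 + (-889 + 127*I*√14/8) = -823 + 127*I*√14/8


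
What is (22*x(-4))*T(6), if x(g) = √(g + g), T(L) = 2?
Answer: 88*I*√2 ≈ 124.45*I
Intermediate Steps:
x(g) = √2*√g (x(g) = √(2*g) = √2*√g)
(22*x(-4))*T(6) = (22*(√2*√(-4)))*2 = (22*(√2*(2*I)))*2 = (22*(2*I*√2))*2 = (44*I*√2)*2 = 88*I*√2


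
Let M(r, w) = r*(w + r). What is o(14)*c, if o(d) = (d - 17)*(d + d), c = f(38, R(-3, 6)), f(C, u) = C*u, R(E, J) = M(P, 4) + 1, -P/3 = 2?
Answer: -41496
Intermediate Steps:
P = -6 (P = -3*2 = -6)
M(r, w) = r*(r + w)
R(E, J) = 13 (R(E, J) = -6*(-6 + 4) + 1 = -6*(-2) + 1 = 12 + 1 = 13)
c = 494 (c = 38*13 = 494)
o(d) = 2*d*(-17 + d) (o(d) = (-17 + d)*(2*d) = 2*d*(-17 + d))
o(14)*c = (2*14*(-17 + 14))*494 = (2*14*(-3))*494 = -84*494 = -41496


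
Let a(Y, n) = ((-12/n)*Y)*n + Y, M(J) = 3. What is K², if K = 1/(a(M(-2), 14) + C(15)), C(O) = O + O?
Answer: ⅑ ≈ 0.11111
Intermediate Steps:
C(O) = 2*O
a(Y, n) = -11*Y (a(Y, n) = (-12*Y/n)*n + Y = -12*Y + Y = -11*Y)
K = -⅓ (K = 1/(-11*3 + 2*15) = 1/(-33 + 30) = 1/(-3) = -⅓ ≈ -0.33333)
K² = (-⅓)² = ⅑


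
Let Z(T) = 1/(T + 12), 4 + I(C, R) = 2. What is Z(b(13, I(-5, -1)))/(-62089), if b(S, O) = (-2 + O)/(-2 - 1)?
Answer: -3/2483560 ≈ -1.2079e-6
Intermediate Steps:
I(C, R) = -2 (I(C, R) = -4 + 2 = -2)
b(S, O) = ⅔ - O/3 (b(S, O) = (-2 + O)/(-3) = (-2 + O)*(-⅓) = ⅔ - O/3)
Z(T) = 1/(12 + T)
Z(b(13, I(-5, -1)))/(-62089) = 1/((12 + (⅔ - ⅓*(-2)))*(-62089)) = -1/62089/(12 + (⅔ + ⅔)) = -1/62089/(12 + 4/3) = -1/62089/(40/3) = (3/40)*(-1/62089) = -3/2483560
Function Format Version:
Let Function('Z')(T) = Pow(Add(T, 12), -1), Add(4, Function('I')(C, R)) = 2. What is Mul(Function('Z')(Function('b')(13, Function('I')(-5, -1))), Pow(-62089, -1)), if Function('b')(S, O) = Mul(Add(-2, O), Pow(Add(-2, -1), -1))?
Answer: Rational(-3, 2483560) ≈ -1.2079e-6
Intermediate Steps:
Function('I')(C, R) = -2 (Function('I')(C, R) = Add(-4, 2) = -2)
Function('b')(S, O) = Add(Rational(2, 3), Mul(Rational(-1, 3), O)) (Function('b')(S, O) = Mul(Add(-2, O), Pow(-3, -1)) = Mul(Add(-2, O), Rational(-1, 3)) = Add(Rational(2, 3), Mul(Rational(-1, 3), O)))
Function('Z')(T) = Pow(Add(12, T), -1)
Mul(Function('Z')(Function('b')(13, Function('I')(-5, -1))), Pow(-62089, -1)) = Mul(Pow(Add(12, Add(Rational(2, 3), Mul(Rational(-1, 3), -2))), -1), Pow(-62089, -1)) = Mul(Pow(Add(12, Add(Rational(2, 3), Rational(2, 3))), -1), Rational(-1, 62089)) = Mul(Pow(Add(12, Rational(4, 3)), -1), Rational(-1, 62089)) = Mul(Pow(Rational(40, 3), -1), Rational(-1, 62089)) = Mul(Rational(3, 40), Rational(-1, 62089)) = Rational(-3, 2483560)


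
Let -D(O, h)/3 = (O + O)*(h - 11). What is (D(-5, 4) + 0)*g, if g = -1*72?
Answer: 15120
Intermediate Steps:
D(O, h) = -6*O*(-11 + h) (D(O, h) = -3*(O + O)*(h - 11) = -3*2*O*(-11 + h) = -6*O*(-11 + h))
g = -72
(D(-5, 4) + 0)*g = (6*(-5)*(11 - 1*4) + 0)*(-72) = (6*(-5)*(11 - 4) + 0)*(-72) = (6*(-5)*7 + 0)*(-72) = (-210 + 0)*(-72) = -210*(-72) = 15120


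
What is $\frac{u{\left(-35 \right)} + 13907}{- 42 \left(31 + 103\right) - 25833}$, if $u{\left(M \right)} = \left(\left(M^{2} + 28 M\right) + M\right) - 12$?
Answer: $- \frac{14105}{31461} \approx -0.44833$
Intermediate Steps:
$u{\left(M \right)} = -12 + M^{2} + 29 M$ ($u{\left(M \right)} = \left(M^{2} + 29 M\right) - 12 = -12 + M^{2} + 29 M$)
$\frac{u{\left(-35 \right)} + 13907}{- 42 \left(31 + 103\right) - 25833} = \frac{\left(-12 + \left(-35\right)^{2} + 29 \left(-35\right)\right) + 13907}{- 42 \left(31 + 103\right) - 25833} = \frac{\left(-12 + 1225 - 1015\right) + 13907}{\left(-42\right) 134 - 25833} = \frac{198 + 13907}{-5628 - 25833} = \frac{14105}{-31461} = 14105 \left(- \frac{1}{31461}\right) = - \frac{14105}{31461}$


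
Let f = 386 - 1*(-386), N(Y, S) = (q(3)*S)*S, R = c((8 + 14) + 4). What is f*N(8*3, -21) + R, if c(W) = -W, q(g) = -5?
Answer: -1702286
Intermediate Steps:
R = -26 (R = -((8 + 14) + 4) = -(22 + 4) = -1*26 = -26)
N(Y, S) = -5*S² (N(Y, S) = (-5*S)*S = -5*S²)
f = 772 (f = 386 + 386 = 772)
f*N(8*3, -21) + R = 772*(-5*(-21)²) - 26 = 772*(-5*441) - 26 = 772*(-2205) - 26 = -1702260 - 26 = -1702286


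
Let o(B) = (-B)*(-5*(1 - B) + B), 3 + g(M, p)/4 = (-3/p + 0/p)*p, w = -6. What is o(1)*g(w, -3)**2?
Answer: -576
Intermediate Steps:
g(M, p) = -24 (g(M, p) = -12 + 4*((-3/p + 0/p)*p) = -12 + 4*((-3/p + 0)*p) = -12 + 4*((-3/p)*p) = -12 + 4*(-3) = -12 - 12 = -24)
o(B) = -B*(-5 + 6*B) (o(B) = (-B)*((-5 + 5*B) + B) = (-B)*(-5 + 6*B) = -B*(-5 + 6*B))
o(1)*g(w, -3)**2 = (1*(5 - 6*1))*(-24)**2 = (1*(5 - 6))*576 = (1*(-1))*576 = -1*576 = -576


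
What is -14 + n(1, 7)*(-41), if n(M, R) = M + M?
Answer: -96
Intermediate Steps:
n(M, R) = 2*M
-14 + n(1, 7)*(-41) = -14 + (2*1)*(-41) = -14 + 2*(-41) = -14 - 82 = -96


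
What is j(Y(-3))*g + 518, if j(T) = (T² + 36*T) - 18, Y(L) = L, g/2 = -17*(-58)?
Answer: -230206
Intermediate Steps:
g = 1972 (g = 2*(-17*(-58)) = 2*986 = 1972)
j(T) = -18 + T² + 36*T
j(Y(-3))*g + 518 = (-18 + (-3)² + 36*(-3))*1972 + 518 = (-18 + 9 - 108)*1972 + 518 = -117*1972 + 518 = -230724 + 518 = -230206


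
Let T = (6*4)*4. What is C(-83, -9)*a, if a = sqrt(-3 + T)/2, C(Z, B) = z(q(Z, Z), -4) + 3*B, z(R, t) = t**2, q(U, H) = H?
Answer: -11*sqrt(93)/2 ≈ -53.040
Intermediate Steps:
T = 96 (T = 24*4 = 96)
C(Z, B) = 16 + 3*B (C(Z, B) = (-4)**2 + 3*B = 16 + 3*B)
a = sqrt(93)/2 (a = sqrt(-3 + 96)/2 = sqrt(93)*(1/2) = sqrt(93)/2 ≈ 4.8218)
C(-83, -9)*a = (16 + 3*(-9))*(sqrt(93)/2) = (16 - 27)*(sqrt(93)/2) = -11*sqrt(93)/2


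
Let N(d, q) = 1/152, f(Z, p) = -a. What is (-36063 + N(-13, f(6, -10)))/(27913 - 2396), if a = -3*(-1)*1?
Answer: -5481575/3878584 ≈ -1.4133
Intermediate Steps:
a = 3 (a = 3*1 = 3)
f(Z, p) = -3 (f(Z, p) = -1*3 = -3)
N(d, q) = 1/152
(-36063 + N(-13, f(6, -10)))/(27913 - 2396) = (-36063 + 1/152)/(27913 - 2396) = -5481575/152/25517 = -5481575/152*1/25517 = -5481575/3878584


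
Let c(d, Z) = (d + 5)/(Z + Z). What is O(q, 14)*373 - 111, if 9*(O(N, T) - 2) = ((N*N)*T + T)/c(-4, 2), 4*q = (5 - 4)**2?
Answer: 55817/18 ≈ 3100.9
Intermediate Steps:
q = 1/4 (q = (5 - 4)**2/4 = (1/4)*1**2 = (1/4)*1 = 1/4 ≈ 0.25000)
c(d, Z) = (5 + d)/(2*Z) (c(d, Z) = (5 + d)/((2*Z)) = (5 + d)*(1/(2*Z)) = (5 + d)/(2*Z))
O(N, T) = 2 + 4*T/9 + 4*T*N**2/9 (O(N, T) = 2 + (((N*N)*T + T)/(((1/2)*(5 - 4)/2)))/9 = 2 + ((N**2*T + T)/(((1/2)*(1/2)*1)))/9 = 2 + ((T*N**2 + T)/(1/4))/9 = 2 + ((T + T*N**2)*4)/9 = 2 + (4*T + 4*T*N**2)/9 = 2 + (4*T/9 + 4*T*N**2/9) = 2 + 4*T/9 + 4*T*N**2/9)
O(q, 14)*373 - 111 = (2 + (4/9)*14 + (4/9)*14*(1/4)**2)*373 - 111 = (2 + 56/9 + (4/9)*14*(1/16))*373 - 111 = (2 + 56/9 + 7/18)*373 - 111 = (155/18)*373 - 111 = 57815/18 - 111 = 55817/18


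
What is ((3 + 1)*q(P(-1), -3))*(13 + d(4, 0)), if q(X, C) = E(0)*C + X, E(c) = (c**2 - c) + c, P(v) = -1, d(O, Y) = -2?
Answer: -44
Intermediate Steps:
E(c) = c**2
q(X, C) = X (q(X, C) = 0**2*C + X = 0*C + X = 0 + X = X)
((3 + 1)*q(P(-1), -3))*(13 + d(4, 0)) = ((3 + 1)*(-1))*(13 - 2) = (4*(-1))*11 = -4*11 = -44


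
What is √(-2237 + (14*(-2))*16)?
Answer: I*√2685 ≈ 51.817*I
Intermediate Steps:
√(-2237 + (14*(-2))*16) = √(-2237 - 28*16) = √(-2237 - 448) = √(-2685) = I*√2685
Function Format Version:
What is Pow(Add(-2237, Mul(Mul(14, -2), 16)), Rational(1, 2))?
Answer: Mul(I, Pow(2685, Rational(1, 2))) ≈ Mul(51.817, I)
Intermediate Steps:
Pow(Add(-2237, Mul(Mul(14, -2), 16)), Rational(1, 2)) = Pow(Add(-2237, Mul(-28, 16)), Rational(1, 2)) = Pow(Add(-2237, -448), Rational(1, 2)) = Pow(-2685, Rational(1, 2)) = Mul(I, Pow(2685, Rational(1, 2)))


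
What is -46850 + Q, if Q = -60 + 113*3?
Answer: -46571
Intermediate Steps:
Q = 279 (Q = -60 + 339 = 279)
-46850 + Q = -46850 + 279 = -46571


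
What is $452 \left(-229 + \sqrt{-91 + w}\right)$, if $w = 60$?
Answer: $-103508 + 452 i \sqrt{31} \approx -1.0351 \cdot 10^{5} + 2516.6 i$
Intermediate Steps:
$452 \left(-229 + \sqrt{-91 + w}\right) = 452 \left(-229 + \sqrt{-91 + 60}\right) = 452 \left(-229 + \sqrt{-31}\right) = 452 \left(-229 + i \sqrt{31}\right) = -103508 + 452 i \sqrt{31}$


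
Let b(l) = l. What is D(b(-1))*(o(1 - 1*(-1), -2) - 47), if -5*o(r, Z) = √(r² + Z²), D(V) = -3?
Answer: 141 + 6*√2/5 ≈ 142.70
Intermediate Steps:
o(r, Z) = -√(Z² + r²)/5 (o(r, Z) = -√(r² + Z²)/5 = -√(Z² + r²)/5)
D(b(-1))*(o(1 - 1*(-1), -2) - 47) = -3*(-√((-2)² + (1 - 1*(-1))²)/5 - 47) = -3*(-√(4 + (1 + 1)²)/5 - 47) = -3*(-√(4 + 2²)/5 - 47) = -3*(-√(4 + 4)/5 - 47) = -3*(-2*√2/5 - 47) = -3*(-47 - 2*√2/5) = 141 + 6*√2/5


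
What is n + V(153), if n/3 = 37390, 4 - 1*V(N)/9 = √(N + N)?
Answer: 112206 - 27*√34 ≈ 1.1205e+5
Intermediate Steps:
V(N) = 36 - 9*√2*√N (V(N) = 36 - 9*√(N + N) = 36 - 9*√2*√N)
n = 112170 (n = 3*37390 = 112170)
n + V(153) = 112170 + (36 - 9*√2*√153) = 112170 + (36 - 9*√2*3*√17) = 112170 + (36 - 27*√34) = 112206 - 27*√34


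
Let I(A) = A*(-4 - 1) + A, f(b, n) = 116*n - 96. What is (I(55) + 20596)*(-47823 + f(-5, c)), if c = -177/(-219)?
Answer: -71137567368/73 ≈ -9.7449e+8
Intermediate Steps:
c = 59/73 (c = -177*(-1/219) = 59/73 ≈ 0.80822)
f(b, n) = -96 + 116*n
I(A) = -4*A (I(A) = A*(-5) + A = -5*A + A = -4*A)
(I(55) + 20596)*(-47823 + f(-5, c)) = (-4*55 + 20596)*(-47823 + (-96 + 116*(59/73))) = (-220 + 20596)*(-47823 + (-96 + 6844/73)) = 20376*(-47823 - 164/73) = 20376*(-3491243/73) = -71137567368/73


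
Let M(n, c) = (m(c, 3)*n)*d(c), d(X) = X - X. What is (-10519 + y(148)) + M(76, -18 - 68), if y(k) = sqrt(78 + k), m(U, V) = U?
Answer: -10519 + sqrt(226) ≈ -10504.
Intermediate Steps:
d(X) = 0
M(n, c) = 0 (M(n, c) = (c*n)*0 = 0)
(-10519 + y(148)) + M(76, -18 - 68) = (-10519 + sqrt(78 + 148)) + 0 = (-10519 + sqrt(226)) + 0 = -10519 + sqrt(226)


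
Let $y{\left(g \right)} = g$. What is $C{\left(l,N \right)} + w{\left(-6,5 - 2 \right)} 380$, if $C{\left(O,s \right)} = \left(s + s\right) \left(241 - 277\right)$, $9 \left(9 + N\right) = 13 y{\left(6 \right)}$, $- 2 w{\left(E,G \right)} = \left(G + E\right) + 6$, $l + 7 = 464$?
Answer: $-546$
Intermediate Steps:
$l = 457$ ($l = -7 + 464 = 457$)
$w{\left(E,G \right)} = -3 - \frac{E}{2} - \frac{G}{2}$ ($w{\left(E,G \right)} = - \frac{\left(G + E\right) + 6}{2} = - \frac{\left(E + G\right) + 6}{2} = - \frac{6 + E + G}{2} = -3 - \frac{E}{2} - \frac{G}{2}$)
$N = - \frac{1}{3}$ ($N = -9 + \frac{13 \cdot 6}{9} = -9 + \frac{1}{9} \cdot 78 = -9 + \frac{26}{3} = - \frac{1}{3} \approx -0.33333$)
$C{\left(O,s \right)} = - 72 s$ ($C{\left(O,s \right)} = 2 s \left(-36\right) = - 72 s$)
$C{\left(l,N \right)} + w{\left(-6,5 - 2 \right)} 380 = \left(-72\right) \left(- \frac{1}{3}\right) + \left(-3 - -3 - \frac{5 - 2}{2}\right) 380 = 24 + \left(-3 + 3 - \frac{3}{2}\right) 380 = 24 - 570 = -546$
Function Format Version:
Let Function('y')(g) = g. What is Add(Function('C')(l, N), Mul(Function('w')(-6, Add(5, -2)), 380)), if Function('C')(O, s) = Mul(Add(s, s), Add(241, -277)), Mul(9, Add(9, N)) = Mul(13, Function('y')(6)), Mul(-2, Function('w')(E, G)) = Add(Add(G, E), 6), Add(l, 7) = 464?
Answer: -546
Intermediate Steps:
l = 457 (l = Add(-7, 464) = 457)
Function('w')(E, G) = Add(-3, Mul(Rational(-1, 2), E), Mul(Rational(-1, 2), G)) (Function('w')(E, G) = Mul(Rational(-1, 2), Add(Add(G, E), 6)) = Mul(Rational(-1, 2), Add(Add(E, G), 6)) = Mul(Rational(-1, 2), Add(6, E, G)) = Add(-3, Mul(Rational(-1, 2), E), Mul(Rational(-1, 2), G)))
N = Rational(-1, 3) (N = Add(-9, Mul(Rational(1, 9), Mul(13, 6))) = Add(-9, Mul(Rational(1, 9), 78)) = Add(-9, Rational(26, 3)) = Rational(-1, 3) ≈ -0.33333)
Function('C')(O, s) = Mul(-72, s) (Function('C')(O, s) = Mul(Mul(2, s), -36) = Mul(-72, s))
Add(Function('C')(l, N), Mul(Function('w')(-6, Add(5, -2)), 380)) = Add(Mul(-72, Rational(-1, 3)), Mul(Add(-3, Mul(Rational(-1, 2), -6), Mul(Rational(-1, 2), Add(5, -2))), 380)) = Add(24, Mul(Add(-3, 3, Mul(Rational(-1, 2), 3)), 380)) = Add(24, Mul(Add(-3, 3, Rational(-3, 2)), 380)) = Add(24, Mul(Rational(-3, 2), 380)) = Add(24, -570) = -546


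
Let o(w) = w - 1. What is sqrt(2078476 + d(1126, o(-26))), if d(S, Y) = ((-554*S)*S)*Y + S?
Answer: sqrt(18966968810) ≈ 1.3772e+5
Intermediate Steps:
o(w) = -1 + w
d(S, Y) = S - 554*Y*S**2 (d(S, Y) = (-554*S**2)*Y + S = -554*Y*S**2 + S = S - 554*Y*S**2)
sqrt(2078476 + d(1126, o(-26))) = sqrt(2078476 + 1126*(1 - 554*1126*(-1 - 26))) = sqrt(2078476 + 1126*(1 - 554*1126*(-27))) = sqrt(2078476 + 1126*(1 + 16842708)) = sqrt(2078476 + 1126*16842709) = sqrt(2078476 + 18964890334) = sqrt(18966968810)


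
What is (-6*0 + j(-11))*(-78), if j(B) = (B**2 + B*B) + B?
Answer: -18018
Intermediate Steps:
j(B) = B + 2*B**2 (j(B) = (B**2 + B**2) + B = 2*B**2 + B = B + 2*B**2)
(-6*0 + j(-11))*(-78) = (-6*0 - 11*(1 + 2*(-11)))*(-78) = (0 - 11*(1 - 22))*(-78) = (0 - 11*(-21))*(-78) = (0 + 231)*(-78) = 231*(-78) = -18018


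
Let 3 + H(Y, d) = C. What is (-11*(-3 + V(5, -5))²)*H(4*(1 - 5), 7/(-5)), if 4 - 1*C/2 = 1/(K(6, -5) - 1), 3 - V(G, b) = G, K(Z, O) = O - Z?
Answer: -8525/6 ≈ -1420.8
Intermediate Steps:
V(G, b) = 3 - G
C = 49/6 (C = 8 - 2/((-5 - 1*6) - 1) = 8 - 2/((-5 - 6) - 1) = 8 - 2/(-11 - 1) = 8 - 2/(-12) = 8 - 2*(-1/12) = 8 + ⅙ = 49/6 ≈ 8.1667)
H(Y, d) = 31/6 (H(Y, d) = -3 + 49/6 = 31/6)
(-11*(-3 + V(5, -5))²)*H(4*(1 - 5), 7/(-5)) = -11*(-3 + (3 - 1*5))²*(31/6) = -11*(-3 + (3 - 5))²*(31/6) = -11*(-3 - 2)²*(31/6) = -11*(-5)²*(31/6) = -11*25*(31/6) = -275*31/6 = -8525/6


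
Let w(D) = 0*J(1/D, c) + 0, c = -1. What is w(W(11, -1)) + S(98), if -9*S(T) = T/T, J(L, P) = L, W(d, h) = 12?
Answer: -⅑ ≈ -0.11111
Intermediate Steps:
S(T) = -⅑ (S(T) = -T/(9*T) = -⅑*1 = -⅑)
w(D) = 0 (w(D) = 0/D + 0 = 0 + 0 = 0)
w(W(11, -1)) + S(98) = 0 - ⅑ = -⅑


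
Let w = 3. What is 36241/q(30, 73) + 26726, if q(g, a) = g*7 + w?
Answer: 5728879/213 ≈ 26896.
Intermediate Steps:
q(g, a) = 3 + 7*g (q(g, a) = g*7 + 3 = 7*g + 3 = 3 + 7*g)
36241/q(30, 73) + 26726 = 36241/(3 + 7*30) + 26726 = 36241/(3 + 210) + 26726 = 36241/213 + 26726 = 5728879/213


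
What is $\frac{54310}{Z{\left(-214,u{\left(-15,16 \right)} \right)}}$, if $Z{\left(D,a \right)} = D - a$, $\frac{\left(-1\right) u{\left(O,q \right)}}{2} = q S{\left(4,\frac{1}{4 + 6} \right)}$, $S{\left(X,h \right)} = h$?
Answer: $- \frac{135775}{527} \approx -257.64$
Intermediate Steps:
$u{\left(O,q \right)} = - \frac{q}{5}$ ($u{\left(O,q \right)} = - 2 \frac{q}{4 + 6} = - 2 \frac{q}{10} = - \frac{q}{5}$)
$\frac{54310}{Z{\left(-214,u{\left(-15,16 \right)} \right)}} = \frac{54310}{-214 - \left(- \frac{1}{5}\right) 16} = \frac{54310}{-214 - - \frac{16}{5}} = \frac{54310}{-214 + \frac{16}{5}} = \frac{54310}{- \frac{1054}{5}} = 54310 \left(- \frac{5}{1054}\right) = - \frac{135775}{527}$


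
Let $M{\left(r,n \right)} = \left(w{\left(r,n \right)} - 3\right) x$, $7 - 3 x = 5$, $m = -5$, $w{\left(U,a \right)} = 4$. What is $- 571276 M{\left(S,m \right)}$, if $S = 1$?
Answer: $- \frac{1142552}{3} \approx -3.8085 \cdot 10^{5}$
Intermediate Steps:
$x = \frac{2}{3}$ ($x = \frac{7}{3} - \frac{5}{3} = \frac{2}{3} \approx 0.66667$)
$M{\left(r,n \right)} = \frac{2}{3}$ ($M{\left(r,n \right)} = \left(4 - 3\right) \frac{2}{3} = 1 \cdot \frac{2}{3} = \frac{2}{3}$)
$- 571276 M{\left(S,m \right)} = \left(-571276\right) \frac{2}{3} = - \frac{1142552}{3}$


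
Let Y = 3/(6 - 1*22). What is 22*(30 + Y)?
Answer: 5247/8 ≈ 655.88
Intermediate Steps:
Y = -3/16 (Y = 3/(6 - 22) = 3/(-16) = 3*(-1/16) = -3/16 ≈ -0.18750)
22*(30 + Y) = 22*(30 - 3/16) = 22*(477/16) = 5247/8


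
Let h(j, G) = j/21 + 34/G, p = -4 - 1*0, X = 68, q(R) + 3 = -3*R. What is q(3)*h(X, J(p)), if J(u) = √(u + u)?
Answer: -272/7 + 102*I*√2 ≈ -38.857 + 144.25*I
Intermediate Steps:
q(R) = -3 - 3*R
p = -4 (p = -4 + 0 = -4)
J(u) = √2*√u (J(u) = √(2*u) = √2*√u)
h(j, G) = 34/G + j/21 (h(j, G) = j*(1/21) + 34/G = j/21 + 34/G = 34/G + j/21)
q(3)*h(X, J(p)) = (-3 - 3*3)*(34/((√2*√(-4))) + (1/21)*68) = (-3 - 9)*(34/((√2*(2*I))) + 68/21) = -12*(34/((2*I*√2)) + 68/21) = -12*(34*(-I*√2/4) + 68/21) = -12*(-17*I*√2/2 + 68/21) = -12*(68/21 - 17*I*√2/2) = -272/7 + 102*I*√2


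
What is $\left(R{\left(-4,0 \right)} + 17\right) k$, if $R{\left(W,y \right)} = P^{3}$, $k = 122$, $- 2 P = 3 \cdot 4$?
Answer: $-24278$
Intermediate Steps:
$P = -6$ ($P = - \frac{3 \cdot 4}{2} = \left(- \frac{1}{2}\right) 12 = -6$)
$R{\left(W,y \right)} = -216$ ($R{\left(W,y \right)} = \left(-6\right)^{3} = -216$)
$\left(R{\left(-4,0 \right)} + 17\right) k = \left(-216 + 17\right) 122 = \left(-199\right) 122 = -24278$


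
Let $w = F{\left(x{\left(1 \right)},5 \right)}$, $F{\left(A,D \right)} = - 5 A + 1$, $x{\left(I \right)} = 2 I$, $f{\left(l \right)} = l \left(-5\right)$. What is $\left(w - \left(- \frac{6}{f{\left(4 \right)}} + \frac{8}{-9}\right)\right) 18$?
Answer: $- \frac{757}{5} \approx -151.4$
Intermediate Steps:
$f{\left(l \right)} = - 5 l$
$F{\left(A,D \right)} = 1 - 5 A$
$w = -9$ ($w = 1 - 5 \cdot 2 \cdot 1 = 1 - 10 = -9$)
$\left(w - \left(- \frac{6}{f{\left(4 \right)}} + \frac{8}{-9}\right)\right) 18 = \left(-9 - \left(- \frac{6}{\left(-5\right) 4} + \frac{8}{-9}\right)\right) 18 = \left(-9 - \left(- \frac{6}{-20} + 8 \left(- \frac{1}{9}\right)\right)\right) 18 = \left(-9 - \left(\left(-6\right) \left(- \frac{1}{20}\right) - \frac{8}{9}\right)\right) 18 = \left(-9 - \left(\frac{3}{10} - \frac{8}{9}\right)\right) 18 = \left(-9 - - \frac{53}{90}\right) 18 = \left(-9 + \frac{53}{90}\right) 18 = \left(- \frac{757}{90}\right) 18 = - \frac{757}{5}$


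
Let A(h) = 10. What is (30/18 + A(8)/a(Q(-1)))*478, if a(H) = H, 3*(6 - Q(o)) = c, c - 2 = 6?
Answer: 6692/3 ≈ 2230.7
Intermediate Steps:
c = 8 (c = 2 + 6 = 8)
Q(o) = 10/3 (Q(o) = 6 - 1/3*8 = 6 - 8/3 = 10/3)
(30/18 + A(8)/a(Q(-1)))*478 = (30/18 + 10/(10/3))*478 = (30*(1/18) + 10*(3/10))*478 = (5/3 + 3)*478 = (14/3)*478 = 6692/3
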